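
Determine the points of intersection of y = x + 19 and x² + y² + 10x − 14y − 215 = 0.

From the line, y = x + 19. Substituting:
2x² + 34x − 120 = 0  ⟹  x² + 17x − 60 = 0
x = 3 or x = −20, giving (3, 22) and (−20, −1).

(−20, −1) and (3, 22)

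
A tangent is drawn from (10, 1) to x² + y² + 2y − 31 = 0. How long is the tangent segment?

6√2

With centre O = (0, −1), |OP|² = 104 and r² = 32.
Power of the point: PT² = |PO|² − r² = 72, so PT = 6√2.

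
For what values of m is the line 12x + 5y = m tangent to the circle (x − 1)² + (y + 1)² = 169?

m = −162 or m = 176

The line touches the circle iff its distance from (1, −1) is 13:
|12·1 + 5·(−1) − m| / √169 = 13
|m − (7)| = 13·13, so m = 176 or m = −162.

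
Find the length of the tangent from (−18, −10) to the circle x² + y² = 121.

√303

The centre is (0, 0) and r = 11. The square of the distance from P to the centre is 324 + 100 = 424.
Power of the point: PT² = |PO|² − r² = 303, so PT = √303.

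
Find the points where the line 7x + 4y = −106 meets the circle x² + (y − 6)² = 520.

Express y = (−106 − 7x)/4 and substitute into the circle:
65x² + 1820x + 8580 = 0  ⟹  x² + 28x + 132 = 0
x = −6 or x = −22, giving (−6, −16) and (−22, 12).

(−22, 12) and (−6, −16)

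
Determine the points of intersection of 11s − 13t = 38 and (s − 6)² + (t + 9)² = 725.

Express t = (−38 + 11s)/13 and substitute into the circle:
290s² − 290s − 110200 = 0  ⟹  s² − s − 380 = 0
s = 20 or s = −19, giving (20, 14) and (−19, −19).

(−19, −19) and (20, 14)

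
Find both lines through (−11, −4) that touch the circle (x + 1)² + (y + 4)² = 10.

x − 3y = 1 and x + 3y = −23

Write the tangent as mx − y + (−4 − m·(−11)) = 0 and set its distance from the centre to √10:
(10m − (0))² = 10(m² + 1)
9m² − 1 = 0, so m = 1/3 or m = −1/3.
Through (−11, −4) these give x − 3y = 1 and x + 3y = −23.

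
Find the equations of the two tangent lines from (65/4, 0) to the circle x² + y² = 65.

Write the tangent as mx − y + (0 − m·(65/4)) = 0 and set its distance from the centre to √65:
[m·(−65/4) − (0)]² = 65(m² + 1)
49m² − 16 = 0, so m = 4/7 or m = −4/7.
With m = 4/7: 4x − 7y = 65. With m = −4/7: 4x + 7y = 65.

4x − 7y = 65 and 4x + 7y = 65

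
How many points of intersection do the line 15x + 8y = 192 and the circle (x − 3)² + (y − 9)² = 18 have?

Substituting the line into the circle gives 289x² − 3984x + 13824 = 0.
Discriminant = (−3984)² − 4·289·(13824) = −108288 < 0.
No real roots: the line does not meet the circle.

0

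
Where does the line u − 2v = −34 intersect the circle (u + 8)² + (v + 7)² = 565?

Substitute v = (34 + u)/2:
5u² + 160u + 300 = 0  ⟹  u² + 32u + 60 = 0
u = −2 or u = −30, giving (−2, 16) and (−30, 2).

(−30, 2) and (−2, 16)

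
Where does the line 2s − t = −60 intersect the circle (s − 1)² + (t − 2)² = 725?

(−24, 12) and (−22, 16)

Substitute t = 2s + 60:
5s² + 230s + 2640 = 0  ⟹  s² + 46s + 528 = 0
s = −22 or s = −24, giving (−22, 16) and (−24, 12).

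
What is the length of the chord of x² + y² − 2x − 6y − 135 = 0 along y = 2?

24

Centre (1, 3), r² = 145. Perpendicular distance d from centre to line = |1| / √1 = 1.
Half the chord is √(r² − d²) = √(144), so the full chord is 24.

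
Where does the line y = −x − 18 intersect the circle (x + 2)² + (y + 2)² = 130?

(−13, −5) and (−5, −13)

Express y = −x − 18 and substitute into the circle:
2x² + 36x + 130 = 0  ⟹  x² + 18x + 65 = 0
x = −5 or x = −13, giving (−5, −13) and (−13, −5).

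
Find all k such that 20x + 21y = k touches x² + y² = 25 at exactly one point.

k = −145 or k = 145

The line touches the circle iff its distance from (0, 0) is 5:
|20·0 + 21·0 − k| / √841 = 5
|k| = 5·29, so k = 145 or k = −145.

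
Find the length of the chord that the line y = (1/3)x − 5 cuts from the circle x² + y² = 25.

√10

The distance from (0, 0) to the line is 15/√10, and r² = 25.
Chord = 2√(r² − d²) = 2·√(5/2) = √10.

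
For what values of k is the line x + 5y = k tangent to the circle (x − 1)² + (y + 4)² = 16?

k = −19 ± 4√26

For a tangent, require d(centre, line) = r = 4.
|1·1 + 5·(−4) − k| / √26 = 4
|k − (−19)| = 4√26.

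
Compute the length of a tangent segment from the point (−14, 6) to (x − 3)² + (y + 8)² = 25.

2√115

With centre O = (3, −8), |OP|² = 485 and r² = 25.
Power of the point: PT² = |PO|² − r² = 460, so PT = 2√115.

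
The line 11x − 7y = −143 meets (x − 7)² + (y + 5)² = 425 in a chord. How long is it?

√170

From the line, y = (143 + 11x)/7. Substituting:
170x² + 3230x + 13260 = 0  ⟹  x² + 19x + 78 = 0
x = −6 or x = −13, giving (−6, 11) and (−13, 0).
Chord length = distance between (−6, 11) and (−13, 0) = √170 = √170.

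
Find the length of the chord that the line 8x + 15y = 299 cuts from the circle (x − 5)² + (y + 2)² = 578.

34

Centre (5, −2), r² = 578. Perpendicular distance d from centre to line = |−289| / √289 = 289/√289.
Chord = 2√(r² − d²) = 2·√(289) = 34.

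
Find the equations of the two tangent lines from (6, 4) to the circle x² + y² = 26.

5x − y = 26 and x + 5y = 26

A line y − (4) = m(x − (6)) is tangent when its distance from (0, 0) is √26:
(−6m − (−4))² = 26(m² + 1)
5m² − 24m − 5 = 0, so m = 5 or m = −1/5.
Through (6, 4) these give 5x − y = 26 and x + 5y = 26.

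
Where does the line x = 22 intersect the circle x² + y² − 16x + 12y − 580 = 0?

The line gives x = 22. Substituting into the circle:
y² + 12y − 448 = 0
y = 16 or y = −28, giving (22, 16) and (22, −28).

(22, −28) and (22, 16)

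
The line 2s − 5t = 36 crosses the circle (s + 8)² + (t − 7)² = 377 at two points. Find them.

Substitute t = (−36 + 2s)/5:
29s² + 116s − 2784 = 0  ⟹  s² + 4s − 96 = 0
s = 8 or s = −12, giving (8, −4) and (−12, −12).

(−12, −12) and (8, −4)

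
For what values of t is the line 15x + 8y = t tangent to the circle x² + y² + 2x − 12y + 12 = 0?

t = −52 or t = 118

For a tangent, require d(centre, line) = r = 5.
|15·(−1) + 8·6 − t| / √289 = 5
|t − (33)| = 5·17, so t = 118 or t = −52.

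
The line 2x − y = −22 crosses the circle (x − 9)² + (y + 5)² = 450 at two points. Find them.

From the line, y = 2x + 22. Substituting:
5x² + 90x + 360 = 0  ⟹  x² + 18x + 72 = 0
x = −6 or x = −12, giving (−6, 10) and (−12, −2).

(−12, −2) and (−6, 10)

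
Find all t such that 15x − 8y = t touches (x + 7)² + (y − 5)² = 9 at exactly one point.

For a tangent, require d(centre, line) = r = 3.
|15·(−7) − 8·5 − t| / √289 = 3
|t − (−145)| = 3·17, so t = −94 or t = −196.

t = −196 or t = −94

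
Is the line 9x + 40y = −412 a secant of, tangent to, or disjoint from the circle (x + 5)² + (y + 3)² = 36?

disjoint

d² = (9·(−5) + 40·(−3) − (−412))²/1681 = 61009/1681; r² = 36.
Since d² > r², the line lies outside the circle.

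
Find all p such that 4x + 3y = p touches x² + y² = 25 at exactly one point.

For a tangent, require d(centre, line) = r = 5.
|4·0 + 3·0 − p| / √25 = 5
|p| = 5·5, so p = 25 or p = −25.

p = −25 or p = 25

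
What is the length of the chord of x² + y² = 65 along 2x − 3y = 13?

Express y = (−13 + 2x)/3 and substitute into the circle:
13x² − 52x − 416 = 0  ⟹  x² − 4x − 32 = 0
x = 8 or x = −4, giving (8, 1) and (−4, −7).
|(8, 1) − (−4, −7)| = √((12)² + (8)²) = 4√13.

4√13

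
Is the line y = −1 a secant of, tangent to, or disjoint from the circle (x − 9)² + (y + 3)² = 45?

Centre (9, −3), r² = 45. Distance² from centre to line = (−2)² = 4.
Since d² < r², the line cuts the circle twice.

secant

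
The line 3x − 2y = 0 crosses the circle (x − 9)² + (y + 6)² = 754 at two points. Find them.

(−14, −21) and (14, 21)

From the line, y = (3x)/2. Substituting:
13x² − 2548 = 0  ⟹  x² − 196 = 0
x = 14 or x = −14, giving (14, 21) and (−14, −21).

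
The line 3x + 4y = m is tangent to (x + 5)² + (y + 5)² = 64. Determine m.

m = −75 or m = 5

The line touches the circle iff its distance from (−5, −5) is 8:
|3·(−5) + 4·(−5) − m| / √25 = 8
|m − (−35)| = 8·5, so m = 5 or m = −75.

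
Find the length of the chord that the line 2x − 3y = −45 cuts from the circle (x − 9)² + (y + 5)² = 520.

4√13

Centre (9, −5), r² = 520. Perpendicular distance d from centre to line = |78| / √13 = 78/√13.
Half the chord is √(r² − d²) = √(52), so the full chord is 4√13.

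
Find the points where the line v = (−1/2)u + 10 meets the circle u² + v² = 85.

Substitute v = (20 − u)/2:
5u² − 40u + 60 = 0  ⟹  u² − 8u + 12 = 0
u = 6 or u = 2, giving (6, 7) and (2, 9).

(2, 9) and (6, 7)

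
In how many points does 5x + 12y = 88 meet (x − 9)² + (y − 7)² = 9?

0

Centre (9, 7), r² = 9. Distance² from centre to line = (41)²/169 = 1681/169.
Since d² > r², the line lies outside the circle.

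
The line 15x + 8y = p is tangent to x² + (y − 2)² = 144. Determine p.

For a tangent, require d(centre, line) = r = 12.
|15·0 + 8·2 − p| / √289 = 12
|p − (16)| = 12·17, so p = 220 or p = −188.

p = −188 or p = 220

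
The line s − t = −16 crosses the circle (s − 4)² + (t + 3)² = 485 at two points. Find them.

Substitute t = s + 16:
2s² + 30s − 108 = 0  ⟹  s² + 15s − 54 = 0
s = 3 or s = −18, giving (3, 19) and (−18, −2).

(−18, −2) and (3, 19)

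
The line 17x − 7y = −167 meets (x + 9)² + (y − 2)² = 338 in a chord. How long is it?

The distance from (−9, 2) to the line is 0/√338, and r² = 338.
Chord = 2√(r² − d²) = 2·√(338) = 26√2.

26√2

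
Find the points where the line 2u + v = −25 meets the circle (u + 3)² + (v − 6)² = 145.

(−15, 5) and (−11, −3)

Express v = −2u − 25 and substitute into the circle:
5u² + 130u + 825 = 0  ⟹  u² + 26u + 165 = 0
u = −11 or u = −15, giving (−11, −3) and (−15, 5).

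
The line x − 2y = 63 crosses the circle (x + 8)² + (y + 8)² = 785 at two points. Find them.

(−9, −36) and (15, −24)

Express y = (−63 + x)/2 and substitute into the circle:
5x² − 30x − 675 = 0  ⟹  x² − 6x − 135 = 0
x = 15 or x = −9, giving (15, −24) and (−9, −36).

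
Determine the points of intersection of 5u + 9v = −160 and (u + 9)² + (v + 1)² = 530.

(−32, 0) and (4, −20)

Substitute v = (−160 − 5u)/9:
106u² + 2968u − 13568 = 0  ⟹  u² + 28u − 128 = 0
u = 4 or u = −32, giving (4, −20) and (−32, 0).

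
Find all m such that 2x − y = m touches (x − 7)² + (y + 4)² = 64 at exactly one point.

Tangency holds when the distance from the centre (7, −4) to the line equals the radius 8:
|2·7 − 1·(−4) − m| / √5 = 8
|m − (18)| = 8√5.

m = 18 ± 8√5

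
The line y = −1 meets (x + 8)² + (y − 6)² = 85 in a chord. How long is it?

From the line, y = −1. Substituting:
x² + 16x + 28 = 0
x = −2 or x = −14, giving (−2, −1) and (−14, −1).
|(−2, −1) − (−14, −1)| = √((12)² + (0)²) = 12.

12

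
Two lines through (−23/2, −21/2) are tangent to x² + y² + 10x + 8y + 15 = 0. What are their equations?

A line y − (−21/2) = m(x − (−23/2)) is tangent when its distance from (−5, −4) is √26:
(13/2m − (13/2))² = 26(m² + 1)
5m² − 26m + 5 = 0, so m = 1/5 or m = 5.
Through (−23/2, −21/2) these give x − 5y = 41 and 5x − y = −47.

x − 5y = 41 and 5x − y = −47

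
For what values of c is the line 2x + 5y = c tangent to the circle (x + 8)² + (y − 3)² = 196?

c = −1 ± 14√29

The line touches the circle iff its distance from (−8, 3) is 14:
|2·(−8) + 5·3 − c| / √29 = 14
|c − (−1)| = 14√29.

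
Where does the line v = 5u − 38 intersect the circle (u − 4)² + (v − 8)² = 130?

(7, −3) and (11, 17)

From the line, v = 5u − 38. Substituting:
26u² − 468u + 2002 = 0  ⟹  u² − 18u + 77 = 0
u = 11 or u = 7, giving (11, 17) and (7, −3).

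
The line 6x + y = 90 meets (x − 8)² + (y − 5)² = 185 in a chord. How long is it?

4√37

The distance from (8, 5) to the line is 37/√37, and r² = 185.
Chord = 2√(r² − d²) = 2·√(148) = 4√37.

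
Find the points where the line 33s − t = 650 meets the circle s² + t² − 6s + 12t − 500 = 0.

(19, −23) and (20, 10)

Substitute t = 33s − 650:
1090s² − 42510s + 414200 = 0  ⟹  s² − 39s + 380 = 0
s = 20 or s = 19, giving (20, 10) and (19, −23).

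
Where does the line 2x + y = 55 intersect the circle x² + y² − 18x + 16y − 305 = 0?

From the line, y = −2x + 55. Substituting:
5x² − 270x + 3600 = 0  ⟹  x² − 54x + 720 = 0
x = 30 or x = 24, giving (30, −5) and (24, 7).

(24, 7) and (30, −5)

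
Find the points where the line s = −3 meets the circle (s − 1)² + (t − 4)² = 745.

(−3, −23) and (−3, 31)

The line gives s = −3. Substituting into the circle:
t² − 8t − 713 = 0
t = 31 or t = −23, giving (−3, 31) and (−3, −23).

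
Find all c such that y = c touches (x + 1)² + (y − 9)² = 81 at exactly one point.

For a tangent, require d(centre, line) = r = 9.
|0·(−1) + 1·9 − c| / √1 = 9
|c − (9)| = 9, so c = 18 or c = 0.

c = 0 or c = 18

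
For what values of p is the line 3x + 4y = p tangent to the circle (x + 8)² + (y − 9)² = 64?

For a tangent, require d(centre, line) = r = 8.
|3·(−8) + 4·9 − p| / √25 = 8
|p − (12)| = 8·5, so p = 52 or p = −28.

p = −28 or p = 52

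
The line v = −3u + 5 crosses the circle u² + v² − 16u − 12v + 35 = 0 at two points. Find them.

(0, 5) and (1, 2)

Substitute v = −3u + 5:
10u² − 10u = 0  ⟹  u² − u = 0
u = 1 or u = 0, giving (1, 2) and (0, 5).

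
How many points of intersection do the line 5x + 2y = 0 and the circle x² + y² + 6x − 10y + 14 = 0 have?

Substituting the line into the circle gives 29x² + 124x + 56 = 0.
Discriminant = (124)² − 4·29·(56) = 8880 > 0.
Two real roots: the line is a secant.

2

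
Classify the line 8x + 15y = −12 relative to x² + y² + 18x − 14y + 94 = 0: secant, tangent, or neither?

secant

Substituting the line into the circle gives 289x² + 5922x + 23814 = 0.
Δ = 35070084 − 27528984 = 7541100.
Two real roots: the line is a secant.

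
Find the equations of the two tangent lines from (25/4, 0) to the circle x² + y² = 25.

A line y − (0) = m(x − (25/4)) is tangent when its distance from (0, 0) is 5:
(−25/4m − (0))² = 25(m² + 1)
9m² − 16 = 0, so m = −4/3 or m = 4/3.
Through (25/4, 0) these give 4x + 3y = 25 and 4x − 3y = 25.

4x + 3y = 25 and 4x − 3y = 25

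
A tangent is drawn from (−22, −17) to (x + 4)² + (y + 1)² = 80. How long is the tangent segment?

10√5

Centre (−4, −1), r² = 80. |PO|² = (−18)² + (−16)² = 580.
By the tangent–radius right angle, tangent length = √(|PO|² − r²) = √500 = 10√5.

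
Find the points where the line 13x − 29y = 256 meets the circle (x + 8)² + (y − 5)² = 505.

Express y = (−256 + 13x)/29 and substitute into the circle:
1010x² + 3030x − 210080 = 0  ⟹  x² + 3x − 208 = 0
x = 13 or x = −16, giving (13, −3) and (−16, −16).

(−16, −16) and (13, −3)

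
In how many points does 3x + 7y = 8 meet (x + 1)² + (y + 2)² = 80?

2

Substituting the line into the circle gives 58x² − 34x − 3387 = 0.
Δ = 1156 − (−785784) = 786940.
Two real roots: the line is a secant.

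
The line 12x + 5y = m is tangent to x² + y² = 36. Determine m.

m = −78 or m = 78

Tangency holds when the distance from the centre (0, 0) to the line equals the radius 6:
|12·0 + 5·0 − m| / √169 = 6
|m| = 6·13, so m = 78 or m = −78.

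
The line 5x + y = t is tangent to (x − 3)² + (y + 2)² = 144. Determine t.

The line touches the circle iff its distance from (3, −2) is 12:
|5·3 + 1·(−2) − t| / √26 = 12
|t − (13)| = 12√26.

t = 13 ± 12√26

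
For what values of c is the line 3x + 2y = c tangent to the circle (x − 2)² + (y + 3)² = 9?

For a tangent, require d(centre, line) = r = 3.
|3·2 + 2·(−3) − c| / √13 = 3
|c| = 3√13.

c = ±3√13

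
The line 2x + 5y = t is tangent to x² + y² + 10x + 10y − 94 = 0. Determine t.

t = −35 ± 12√29

Tangency holds when the distance from the centre (−5, −5) to the line equals the radius 12:
|2·(−5) + 5·(−5) − t| / √29 = 12
|t − (−35)| = 12√29.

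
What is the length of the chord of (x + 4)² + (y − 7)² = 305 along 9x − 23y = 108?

√610

Substitute y = (−108 + 9x)/23:
610x² − 610x − 80520 = 0  ⟹  x² − x − 132 = 0
x = 12 or x = −11, giving (12, 0) and (−11, −9).
Chord length = distance between (12, 0) and (−11, −9) = √610 = √610.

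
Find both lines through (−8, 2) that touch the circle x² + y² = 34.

Write the tangent as mx − y + (2 − m·(−8)) = 0 and set its distance from the centre to √34:
(8m − (−2))² = 34(m² + 1)
15m² + 16m − 15 = 0, so m = −5/3 or m = 3/5.
With m = −5/3: 5x + 3y = −34. With m = 3/5: 3x − 5y = −34.

5x + 3y = −34 and 3x − 5y = −34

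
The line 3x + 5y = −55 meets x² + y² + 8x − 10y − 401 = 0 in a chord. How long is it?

Express y = (−55 − 3x)/5 and substitute into the circle:
34x² + 680x − 4250 = 0  ⟹  x² + 20x − 125 = 0
x = 5 or x = −25, giving (5, −14) and (−25, 4).
Chord length = distance between (5, −14) and (−25, 4) = √1224 = 6√34.

6√34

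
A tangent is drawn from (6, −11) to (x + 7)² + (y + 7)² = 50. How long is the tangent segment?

3√15

Centre (−7, −7), r² = 50. |PO|² = (13)² + (−4)² = 185.
By the tangent–radius right angle, tangent length = √(|PO|² − r²) = √135 = 3√15.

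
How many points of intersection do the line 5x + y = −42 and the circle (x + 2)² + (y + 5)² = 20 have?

0

Centre (−2, −5), r² = 20. Distance² from centre to line = (27)²/26 = 729/26.
Since d² > r², the line lies outside the circle.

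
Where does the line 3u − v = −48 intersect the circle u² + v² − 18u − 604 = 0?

(−17, −3) and (−10, 18)

Express v = 3u + 48 and substitute into the circle:
10u² + 270u + 1700 = 0  ⟹  u² + 27u + 170 = 0
u = −10 or u = −17, giving (−10, 18) and (−17, −3).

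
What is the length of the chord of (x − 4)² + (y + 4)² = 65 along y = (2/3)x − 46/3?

Substitute y = (−46 + 2x)/3:
13x² − 208x + 715 = 0  ⟹  x² − 16x + 55 = 0
x = 11 or x = 5, giving (11, −8) and (5, −12).
|(11, −8) − (5, −12)| = √((6)² + (4)²) = 2√13.

2√13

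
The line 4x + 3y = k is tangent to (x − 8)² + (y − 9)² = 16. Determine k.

Tangency holds when the distance from the centre (8, 9) to the line equals the radius 4:
|4·8 + 3·9 − k| / √25 = 4
|k − (59)| = 4·5, so k = 79 or k = 39.

k = 39 or k = 79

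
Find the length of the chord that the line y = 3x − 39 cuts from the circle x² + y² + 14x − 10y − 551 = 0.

Centre (−7, 5), r² = 625. Perpendicular distance d from centre to line = |−65| / √10 = 65/√10.
Chord = 2√(r² − d²) = 2·√(405/2) = 9√10.

9√10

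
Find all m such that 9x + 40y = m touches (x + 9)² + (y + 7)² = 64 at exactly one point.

m = −689 or m = −33

Tangency holds when the distance from the centre (−9, −7) to the line equals the radius 8:
|9·(−9) + 40·(−7) − m| / √1681 = 8
|m − (−361)| = 8·41, so m = −33 or m = −689.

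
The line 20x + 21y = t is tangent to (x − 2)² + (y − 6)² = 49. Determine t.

The line touches the circle iff its distance from (2, 6) is 7:
|20·2 + 21·6 − t| / √841 = 7
|t − (166)| = 7·29, so t = 369 or t = −37.

t = −37 or t = 369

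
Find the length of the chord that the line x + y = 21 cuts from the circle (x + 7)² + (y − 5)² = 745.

31√2

Express y = −x + 21 and substitute into the circle:
2x² − 18x − 440 = 0  ⟹  x² − 9x − 220 = 0
x = 20 or x = −11, giving (20, 1) and (−11, 32).
Chord length = distance between (20, 1) and (−11, 32) = √1922 = 31√2.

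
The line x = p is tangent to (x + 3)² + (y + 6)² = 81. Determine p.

For a tangent, require d(centre, line) = r = 9.
|1·(−3) + 0·(−6) − p| / √1 = 9
|p − (−3)| = 9, so p = 6 or p = −12.

p = −12 or p = 6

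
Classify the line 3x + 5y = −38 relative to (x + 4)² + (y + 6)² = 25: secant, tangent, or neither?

Centre (−4, −6), r² = 25. Distance² from centre to line = (−4)²/34 = 8/17.
Since d² < r², the line cuts the circle twice.

secant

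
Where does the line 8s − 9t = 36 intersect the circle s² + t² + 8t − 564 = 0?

(−18, −20) and (18, 12)

Express t = (−36 + 8s)/9 and substitute into the circle:
145s² − 46980 = 0  ⟹  s² − 324 = 0
s = 18 or s = −18, giving (18, 12) and (−18, −20).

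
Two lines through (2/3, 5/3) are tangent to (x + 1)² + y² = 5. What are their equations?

2x + y = 3 and x + 2y = 4

A line y − (5/3) = m(x − (2/3)) is tangent when its distance from (−1, 0) is √5:
(−5/3m − (−5/3))² = 5(m² + 1)
2m² + 5m + 2 = 0, so m = −2 or m = −1/2.
With m = −2: 2x + y = 3. With m = −1/2: x + 2y = 4.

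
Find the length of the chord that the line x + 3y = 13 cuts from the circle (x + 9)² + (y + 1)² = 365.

11√10

From the line, y = (13 − x)/3. Substituting:
10x² + 130x − 2300 = 0  ⟹  x² + 13x − 230 = 0
x = 10 or x = −23, giving (10, 1) and (−23, 12).
Chord length = distance between (10, 1) and (−23, 12) = √1210 = 11√10.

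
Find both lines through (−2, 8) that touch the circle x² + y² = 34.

A line y − (8) = m(x − (−2)) is tangent when its distance from (0, 0) is √34:
(2m − (−8))² = 34(m² + 1)
15m² − 16m − 15 = 0, so m = 5/3 or m = −3/5.
With m = 5/3: 5x − 3y = −34. With m = −3/5: 3x + 5y = 34.

5x − 3y = −34 and 3x + 5y = 34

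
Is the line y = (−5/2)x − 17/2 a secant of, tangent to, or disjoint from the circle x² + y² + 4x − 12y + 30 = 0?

d² = (5·(−2) + 2·6 − (−17))²/29 = 361/29; r² = 10.
Since d² > r², the line lies outside the circle.

disjoint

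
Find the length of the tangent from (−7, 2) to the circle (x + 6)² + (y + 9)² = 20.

The centre is (−6, −9) and r = 2√5. The square of the distance from P to the centre is 1 + 121 = 122.
Power of the point: PT² = |PO|² − r² = 102, so PT = √102.

√102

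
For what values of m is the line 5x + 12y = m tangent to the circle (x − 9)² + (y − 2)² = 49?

Tangency holds when the distance from the centre (9, 2) to the line equals the radius 7:
|5·9 + 12·2 − m| / √169 = 7
|m − (69)| = 7·13, so m = 160 or m = −22.

m = −22 or m = 160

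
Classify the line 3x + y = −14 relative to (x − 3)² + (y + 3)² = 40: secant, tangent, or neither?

tangent

Substituting the line into the circle gives 10x² + 60x + 90 = 0.
Discriminant = (60)² − 4·10·(90) = 0.
A repeated root: the line is tangent.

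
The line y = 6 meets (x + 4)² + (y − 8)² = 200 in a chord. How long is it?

Centre (−4, 8), r² = 200. Perpendicular distance d from centre to line = |2| / √1 = 2.
Half the chord is √(r² − d²) = √(196), so the full chord is 28.

28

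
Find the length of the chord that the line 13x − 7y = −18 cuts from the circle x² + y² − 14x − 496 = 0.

3√218

Express y = (18 + 13x)/7 and substitute into the circle:
218x² − 218x − 23980 = 0  ⟹  x² − x − 110 = 0
x = 11 or x = −10, giving (11, 23) and (−10, −16).
Chord length = distance between (11, 23) and (−10, −16) = √1962 = 3√218.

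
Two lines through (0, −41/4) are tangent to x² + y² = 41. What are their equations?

A line y − (−41/4) = m(x − (0)) is tangent when its distance from (0, 0) is √41:
[m·(0) − (41/4)]² = 41(m² + 1)
16m² − 25 = 0, so m = 5/4 or m = −5/4.
With m = 5/4: 5x − 4y = 41. With m = −5/4: 5x + 4y = −41.

5x − 4y = 41 and 5x + 4y = −41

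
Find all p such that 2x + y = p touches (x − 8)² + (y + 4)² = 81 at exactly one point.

The line touches the circle iff its distance from (8, −4) is 9:
|2·8 + 1·(−4) − p| / √5 = 9
|p − (12)| = 9√5.

p = 12 ± 9√5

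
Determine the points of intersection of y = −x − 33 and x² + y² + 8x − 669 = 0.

(−30, −3) and (−7, −26)

From the line, y = −x − 33. Substituting:
2x² + 74x + 420 = 0  ⟹  x² + 37x + 210 = 0
x = −7 or x = −30, giving (−7, −26) and (−30, −3).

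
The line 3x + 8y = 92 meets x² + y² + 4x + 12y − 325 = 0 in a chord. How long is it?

From the line, y = (92 − 3x)/8. Substituting:
73x² − 584x − 3504 = 0  ⟹  x² − 8x − 48 = 0
x = 12 or x = −4, giving (12, 7) and (−4, 13).
|(12, 7) − (−4, 13)| = √((16)² + (−6)²) = 2√73.

2√73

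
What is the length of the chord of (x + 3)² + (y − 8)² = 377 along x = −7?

38

The line gives x = −7. Substituting into the circle:
y² − 16y − 297 = 0
y = 27 or y = −11, giving (−7, 27) and (−7, −11).
Chord length = distance between (−7, 27) and (−7, −11) = √1444 = 38.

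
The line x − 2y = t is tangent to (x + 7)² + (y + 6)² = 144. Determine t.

Tangency holds when the distance from the centre (−7, −6) to the line equals the radius 12:
|1·(−7) − 2·(−6) − t| / √5 = 12
|t − (5)| = 12√5.

t = 5 ± 12√5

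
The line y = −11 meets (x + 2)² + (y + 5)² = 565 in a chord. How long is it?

The distance from (−2, −5) to the line is 6, and r² = 565.
Chord = 2√(r² − d²) = 2·√(529) = 46.

46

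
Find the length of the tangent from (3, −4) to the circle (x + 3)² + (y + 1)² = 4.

√41

With centre O = (−3, −1), |OP|² = 45 and r² = 4.
By the tangent–radius right angle, tangent length = √(|PO|² − r²) = √41.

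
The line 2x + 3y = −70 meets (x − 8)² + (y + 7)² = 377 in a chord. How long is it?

Express y = (−70 − 2x)/3 and substitute into the circle:
13x² + 52x − 416 = 0  ⟹  x² + 4x − 32 = 0
x = 4 or x = −8, giving (4, −26) and (−8, −18).
|(4, −26) − (−8, −18)| = √((12)² + (−8)²) = 4√13.

4√13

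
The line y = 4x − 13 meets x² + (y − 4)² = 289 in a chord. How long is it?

8√17

From the line, y = 4x − 13. Substituting:
17x² − 136x = 0  ⟹  x² − 8x = 0
x = 8 or x = 0, giving (8, 19) and (0, −13).
Chord length = distance between (8, 19) and (0, −13) = √1088 = 8√17.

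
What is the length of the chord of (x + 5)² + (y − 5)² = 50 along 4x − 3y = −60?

10

From the line, y = (60 + 4x)/3. Substituting:
25x² + 450x + 1800 = 0  ⟹  x² + 18x + 72 = 0
x = −6 or x = −12, giving (−6, 12) and (−12, 4).
|(−6, 12) − (−12, 4)| = √((6)² + (8)²) = 10.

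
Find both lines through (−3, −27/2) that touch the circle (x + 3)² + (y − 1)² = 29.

A line y − (−27/2) = m(x − (−3)) is tangent when its distance from (−3, 1) is √29:
(0m − (29/2))² = 29(m² + 1)
4m² − 25 = 0, so m = −5/2 or m = 5/2.
With m = −5/2: 5x + 2y = −42. With m = 5/2: 5x − 2y = 12.

5x + 2y = −42 and 5x − 2y = 12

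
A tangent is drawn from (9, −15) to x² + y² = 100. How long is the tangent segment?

√206

With centre O = (0, 0), |OP|² = 306 and r² = 100.
Power of the point: PT² = |PO|² − r² = 206, so PT = √206.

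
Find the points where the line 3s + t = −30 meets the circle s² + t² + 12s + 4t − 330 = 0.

(−15, 15) and (−3, −21)

Express t = −3s − 30 and substitute into the circle:
10s² + 180s + 450 = 0  ⟹  s² + 18s + 45 = 0
s = −3 or s = −15, giving (−3, −21) and (−15, 15).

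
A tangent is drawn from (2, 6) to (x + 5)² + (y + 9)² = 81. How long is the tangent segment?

√193

The centre is (−5, −9) and r = 9. The square of the distance from P to the centre is 49 + 225 = 274.
Power of the point: PT² = |PO|² − r² = 193, so PT = √193.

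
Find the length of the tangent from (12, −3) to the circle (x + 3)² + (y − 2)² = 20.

The centre is (−3, 2) and r = 2√5. The square of the distance from P to the centre is 225 + 25 = 250.
The tangent meets the radius at right angles, so tangent² = |PO|² − r² = 250 − 20 = 230.

√230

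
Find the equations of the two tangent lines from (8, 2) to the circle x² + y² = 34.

Write the tangent as mx − y + (2 − m·(8)) = 0 and set its distance from the centre to √34:
(−8m − (−2))² = 34(m² + 1)
15m² − 16m − 15 = 0, so m = −3/5 or m = 5/3.
With m = −3/5: 3x + 5y = 34. With m = 5/3: 5x − 3y = 34.

3x + 5y = 34 and 5x − 3y = 34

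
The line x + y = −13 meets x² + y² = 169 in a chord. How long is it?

13√2

Centre (0, 0), r² = 169. Perpendicular distance d from centre to line = |13| / √2 = 13/√2.
Chord = 2√(r² − d²) = 2·√(169/2) = 13√2.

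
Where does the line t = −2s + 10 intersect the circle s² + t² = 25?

Substitute t = −2s + 10:
5s² − 40s + 75 = 0  ⟹  s² − 8s + 15 = 0
s = 5 or s = 3, giving (5, 0) and (3, 4).

(3, 4) and (5, 0)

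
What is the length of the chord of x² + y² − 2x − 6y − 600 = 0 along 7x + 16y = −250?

The distance from (1, 3) to the line is 305/√305, and r² = 610.
Chord = 2√(r² − d²) = 2·√(305) = 2√305.

2√305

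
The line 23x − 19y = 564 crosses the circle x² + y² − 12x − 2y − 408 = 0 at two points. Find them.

(8, −20) and (27, 3)

Substitute y = (−564 + 23x)/19:
890x² − 31150x + 192240 = 0  ⟹  x² − 35x + 216 = 0
x = 27 or x = 8, giving (27, 3) and (8, −20).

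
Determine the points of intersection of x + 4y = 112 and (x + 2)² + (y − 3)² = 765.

Substitute y = (112 − x)/4:
17x² − 136x − 2176 = 0  ⟹  x² − 8x − 128 = 0
x = 16 or x = −8, giving (16, 24) and (−8, 30).

(−8, 30) and (16, 24)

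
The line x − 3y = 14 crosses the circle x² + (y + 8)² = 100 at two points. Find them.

Express y = (−14 + x)/3 and substitute into the circle:
10x² + 20x − 800 = 0  ⟹  x² + 2x − 80 = 0
x = 8 or x = −10, giving (8, −2) and (−10, −8).

(−10, −8) and (8, −2)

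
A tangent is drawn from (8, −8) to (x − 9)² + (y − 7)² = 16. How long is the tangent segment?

The centre is (9, 7) and r = 4. The square of the distance from P to the centre is 1 + 225 = 226.
The tangent meets the radius at right angles, so tangent² = |PO|² − r² = 226 − 16 = 210.

√210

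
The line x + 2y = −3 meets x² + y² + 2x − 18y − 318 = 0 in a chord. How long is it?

16√5

Substitute y = (−3 − x)/2:
5x² + 50x − 1155 = 0  ⟹  x² + 10x − 231 = 0
x = 11 or x = −21, giving (11, −7) and (−21, 9).
|(11, −7) − (−21, 9)| = √((32)² + (−16)²) = 16√5.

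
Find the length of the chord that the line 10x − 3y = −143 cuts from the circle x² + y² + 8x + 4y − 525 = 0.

The distance from (−4, −2) to the line is 109/√109, and r² = 545.
Half the chord is √(r² − d²) = √(436), so the full chord is 4√109.

4√109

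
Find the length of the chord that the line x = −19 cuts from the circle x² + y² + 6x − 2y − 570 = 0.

The line gives x = −19. Substituting into the circle:
y² − 2y − 323 = 0
y = 19 or y = −17, giving (−19, 19) and (−19, −17).
Chord length = distance between (−19, 19) and (−19, −17) = √1296 = 36.

36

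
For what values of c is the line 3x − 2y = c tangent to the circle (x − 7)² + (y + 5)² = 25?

For a tangent, require d(centre, line) = r = 5.
|3·7 − 2·(−5) − c| / √13 = 5
|c − (31)| = 5√13.

c = 31 ± 5√13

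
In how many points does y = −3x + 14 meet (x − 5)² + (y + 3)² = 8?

2

Substituting the line into the circle gives 10x² − 112x + 306 = 0.
Discriminant = (−112)² − 4·10·(306) = 304 > 0.
Two real roots: the line is a secant.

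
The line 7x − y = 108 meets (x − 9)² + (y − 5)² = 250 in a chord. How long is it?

From the line, y = 7x − 108. Substituting:
50x² − 1600x + 12600 = 0  ⟹  x² − 32x + 252 = 0
x = 18 or x = 14, giving (18, 18) and (14, −10).
Chord length = distance between (18, 18) and (14, −10) = √800 = 20√2.

20√2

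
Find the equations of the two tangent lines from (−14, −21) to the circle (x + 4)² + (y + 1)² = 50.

Write the tangent as mx − y + (−21 − m·(−14)) = 0 and set its distance from the centre to 5√2:
[m·(10) − (20)]² = 50(m² + 1)
m² − 8m + 7 = 0, so m = 1 or m = 7.
With m = 1: x − y = 7. With m = 7: 7x − y = −77.

x − y = 7 and 7x − y = −77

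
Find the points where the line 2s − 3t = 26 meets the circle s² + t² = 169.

Express t = (−26 + 2s)/3 and substitute into the circle:
13s² − 104s − 845 = 0  ⟹  s² − 8s − 65 = 0
s = 13 or s = −5, giving (13, 0) and (−5, −12).

(−5, −12) and (13, 0)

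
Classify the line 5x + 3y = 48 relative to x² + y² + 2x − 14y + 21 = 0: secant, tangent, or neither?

Centre (−1, 7), r² = 29. Distance² from centre to line = (−32)²/34 = 512/17.
Since d² > r², the line lies outside the circle.

neither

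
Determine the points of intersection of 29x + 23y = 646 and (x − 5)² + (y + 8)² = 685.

Substitute y = (646 − 29x)/23:
1370x² − 53430x + 339760 = 0  ⟹  x² − 39x + 248 = 0
x = 31 or x = 8, giving (31, −11) and (8, 18).

(8, 18) and (31, −11)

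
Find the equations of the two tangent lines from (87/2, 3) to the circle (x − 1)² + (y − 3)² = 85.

Write the tangent as mx − y + (3 − m·(87/2)) = 0 and set its distance from the centre to √85:
(−85/2m − (0))² = 85(m² + 1)
81m² − 4 = 0, so m = −2/9 or m = 2/9.
Through (87/2, 3) these give 2x + 9y = 114 and 2x − 9y = 60.

2x + 9y = 114 and 2x − 9y = 60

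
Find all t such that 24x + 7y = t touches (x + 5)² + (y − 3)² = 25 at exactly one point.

Tangency holds when the distance from the centre (−5, 3) to the line equals the radius 5:
|24·(−5) + 7·3 − t| / √625 = 5
|t − (−99)| = 5·25, so t = 26 or t = −224.

t = −224 or t = 26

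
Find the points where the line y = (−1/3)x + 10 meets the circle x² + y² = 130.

Substitute y = (30 − x)/3:
10x² − 60x − 270 = 0  ⟹  x² − 6x − 27 = 0
x = 9 or x = −3, giving (9, 7) and (−3, 11).

(−3, 11) and (9, 7)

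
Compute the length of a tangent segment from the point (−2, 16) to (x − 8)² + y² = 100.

With centre O = (8, 0), |OP|² = 356 and r² = 100.
Power of the point: PT² = |PO|² − r² = 256, so PT = 16.

16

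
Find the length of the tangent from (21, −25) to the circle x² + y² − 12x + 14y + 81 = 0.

√545

The centre is (6, −7) and r = 2. The square of the distance from P to the centre is 225 + 324 = 549.
The tangent meets the radius at right angles, so tangent² = |PO|² − r² = 549 − 4 = 545.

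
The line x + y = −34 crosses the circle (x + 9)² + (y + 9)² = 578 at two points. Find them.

From the line, y = −x − 34. Substituting:
2x² + 68x + 128 = 0  ⟹  x² + 34x + 64 = 0
x = −2 or x = −32, giving (−2, −32) and (−32, −2).

(−32, −2) and (−2, −32)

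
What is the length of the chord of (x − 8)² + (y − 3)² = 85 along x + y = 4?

11√2

Centre (8, 3), r² = 85. Perpendicular distance d from centre to line = |7| / √2 = 7/√2.
Half the chord is √(r² − d²) = √(121/2), so the full chord is 11√2.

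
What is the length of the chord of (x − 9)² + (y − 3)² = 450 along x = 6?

42

The line gives x = 6. Substituting into the circle:
y² − 6y − 432 = 0
y = 24 or y = −18, giving (6, 24) and (6, −18).
|(6, 24) − (6, −18)| = √((0)² + (42)²) = 42.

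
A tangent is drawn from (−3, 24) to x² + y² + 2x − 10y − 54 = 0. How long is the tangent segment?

√285

With centre O = (−1, 5), |OP|² = 365 and r² = 80.
The tangent meets the radius at right angles, so tangent² = |PO|² − r² = 365 − 80 = 285.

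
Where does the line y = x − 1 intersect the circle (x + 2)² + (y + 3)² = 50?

From the line, y = x − 1. Substituting:
2x² + 8x − 42 = 0  ⟹  x² + 4x − 21 = 0
x = 3 or x = −7, giving (3, 2) and (−7, −8).

(−7, −8) and (3, 2)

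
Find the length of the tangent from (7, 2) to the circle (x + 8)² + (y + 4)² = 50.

√211

Centre (−8, −4), r² = 50. |PO|² = (15)² + (6)² = 261.
Power of the point: PT² = |PO|² − r² = 211, so PT = √211.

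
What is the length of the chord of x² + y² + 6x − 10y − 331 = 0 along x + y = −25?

√2

Express y = −x − 25 and substitute into the circle:
2x² + 66x + 544 = 0  ⟹  x² + 33x + 272 = 0
x = −16 or x = −17, giving (−16, −9) and (−17, −8).
Chord length = distance between (−16, −9) and (−17, −8) = √2 = √2.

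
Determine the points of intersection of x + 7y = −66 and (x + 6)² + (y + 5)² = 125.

Substitute y = (−66 − x)/7:
50x² + 650x − 3400 = 0  ⟹  x² + 13x − 68 = 0
x = 4 or x = −17, giving (4, −10) and (−17, −7).

(−17, −7) and (4, −10)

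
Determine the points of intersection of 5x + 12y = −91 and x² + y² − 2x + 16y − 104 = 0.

(−11, −3) and (13, −13)

From the line, y = (−91 − 5x)/12. Substituting:
169x² − 338x − 24167 = 0  ⟹  x² − 2x − 143 = 0
x = 13 or x = −11, giving (13, −13) and (−11, −3).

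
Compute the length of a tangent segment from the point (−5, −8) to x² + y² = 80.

3

Centre (0, 0), r² = 80. |PO|² = (−5)² + (−8)² = 89.
Power of the point: PT² = |PO|² − r² = 9, so PT = 3.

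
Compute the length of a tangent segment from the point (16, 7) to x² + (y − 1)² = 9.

With centre O = (0, 1), |OP|² = 292 and r² = 9.
Power of the point: PT² = |PO|² − r² = 283, so PT = √283.

√283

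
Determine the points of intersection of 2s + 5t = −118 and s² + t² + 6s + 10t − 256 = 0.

Express t = (−118 − 2s)/5 and substitute into the circle:
29s² + 522s + 1624 = 0  ⟹  s² + 18s + 56 = 0
s = −4 or s = −14, giving (−4, −22) and (−14, −18).

(−14, −18) and (−4, −22)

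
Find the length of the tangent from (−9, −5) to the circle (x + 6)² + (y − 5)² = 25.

With centre O = (−6, 5), |OP|² = 109 and r² = 25.
Power of the point: PT² = |PO|² − r² = 84, so PT = 2√21.

2√21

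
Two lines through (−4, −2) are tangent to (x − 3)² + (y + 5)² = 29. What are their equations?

5x + 2y = −24 and 2x − 5y = 2

Let a tangent through (−4, −2) have slope m. Its distance from (3, −5) must equal √29:
(7m − (−3))² = 29(m² + 1)
10m² + 21m − 10 = 0, so m = −5/2 or m = 2/5.
With m = −5/2: 5x + 2y = −24. With m = 2/5: 2x − 5y = 2.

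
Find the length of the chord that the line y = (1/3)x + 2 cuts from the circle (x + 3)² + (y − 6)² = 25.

Centre (−3, 6), r² = 25. Perpendicular distance d from centre to line = |−15| / √10 = 15/√10.
Chord = 2√(r² − d²) = 2·√(5/2) = √10.

√10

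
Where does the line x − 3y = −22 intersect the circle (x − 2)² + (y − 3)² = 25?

(−1, 7) and (2, 8)

Express y = (22 + x)/3 and substitute into the circle:
10x² − 10x − 20 = 0  ⟹  x² − x − 2 = 0
x = 2 or x = −1, giving (2, 8) and (−1, 7).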